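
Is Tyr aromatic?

Yes

Phenylalanine (F), tryptophan (W), and tyrosine (Y) have aromatic ring side chains.
Tyrosine is in this group.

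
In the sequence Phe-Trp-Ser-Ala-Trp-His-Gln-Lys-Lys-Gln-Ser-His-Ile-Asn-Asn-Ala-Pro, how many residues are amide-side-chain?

Only N (asparagine) and Q (glutamine) carry a side-chain carboxamide.
Matching residues: Gln7, Gln10, Asn14, Asn15.

4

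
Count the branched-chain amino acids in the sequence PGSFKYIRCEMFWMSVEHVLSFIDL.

The BCAAs are Val, Leu, and Ile — aliphatic side chains with a branch point.
Matching residues: I7, V16, V19, L20, I23, L25.

6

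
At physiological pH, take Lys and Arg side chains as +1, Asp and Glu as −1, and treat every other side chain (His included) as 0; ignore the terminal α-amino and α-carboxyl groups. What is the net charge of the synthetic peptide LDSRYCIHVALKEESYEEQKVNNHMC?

Positive (K, R): R4, K12, K20 → +3.
Negative (D, E): D2, E13, E14, E17, E18 → −5.
Net charge = (+3) + (−5) = −2.

-2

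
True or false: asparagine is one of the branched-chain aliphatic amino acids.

False

The BCAAs are Val, Leu, and Ile — aliphatic side chains with a branch point.
Asparagine is not in this group.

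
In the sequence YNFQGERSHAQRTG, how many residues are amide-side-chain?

Only N (asparagine) and Q (glutamine) carry a side-chain carboxamide.
Matching residues: N2, Q4, Q11.

3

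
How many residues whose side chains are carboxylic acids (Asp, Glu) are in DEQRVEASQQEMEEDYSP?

7

Matching residues: D1, E2, E6, E11, E13, E14, D15.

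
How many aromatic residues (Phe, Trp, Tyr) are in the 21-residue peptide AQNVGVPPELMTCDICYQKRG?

Matching residues: Y17.

1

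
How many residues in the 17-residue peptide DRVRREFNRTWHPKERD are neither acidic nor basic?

6

Acidic: D, E. Basic: K, R, H. All other residues are neither.
Matching residues: V3, F7, N8, T10, W11, P13.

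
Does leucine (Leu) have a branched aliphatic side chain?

Yes

V, L, and I make up the branched-chain aliphatic group.
Leucine is in this group.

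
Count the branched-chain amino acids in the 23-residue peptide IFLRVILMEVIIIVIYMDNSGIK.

12

Valine (V), leucine (L), and isoleucine (I) are the branched-chain amino acids.
Matching residues: I1, L3, V5, I6, L7, V10, I11, I12, I13, V14, I15, I22.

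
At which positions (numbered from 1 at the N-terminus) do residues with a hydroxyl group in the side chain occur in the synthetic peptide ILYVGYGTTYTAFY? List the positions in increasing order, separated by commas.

3, 6, 8, 9, 10, 11, 14

Serine (S), threonine (T), and tyrosine (Y) each carry a hydroxyl group on the side chain.
Matching residues: Y3, Y6, T8, T9, Y10, T11, Y14.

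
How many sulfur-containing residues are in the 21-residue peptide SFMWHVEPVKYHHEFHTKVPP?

Only Cys (C) and Met (M) have a sulfur atom in the side chain.
Matching residues: M3.

1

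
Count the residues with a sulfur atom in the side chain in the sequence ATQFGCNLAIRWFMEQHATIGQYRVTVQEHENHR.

2

The sulfur-bearing residues are cysteine (–SH) and methionine (–S–CH₃).
Matching residues: C6, M14.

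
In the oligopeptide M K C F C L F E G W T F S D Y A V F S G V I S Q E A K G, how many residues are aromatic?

6

The aromatic amino acids are Phe (F, benzyl), Trp (W, indole), and Tyr (Y, phenol).
Matching residues: F4, F7, W10, F12, Y15, F18.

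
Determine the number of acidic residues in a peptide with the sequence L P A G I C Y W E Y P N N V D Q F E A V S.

The acidic residues are Asp (D) and Glu (E), whose side chains end in a carboxylate group.
Matching residues: E9, D15, E18.

3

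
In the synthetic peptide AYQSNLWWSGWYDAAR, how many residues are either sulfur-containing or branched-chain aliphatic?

1

Sulfur-containing: C, M. Branched-chain aliphatic: I, L, V.
Sulfur-containing residues here: none (0).
Branched-chain aliphatic residues here: L6 (1).
The two groups share no amino acid, so total = 0 + 1 = 1.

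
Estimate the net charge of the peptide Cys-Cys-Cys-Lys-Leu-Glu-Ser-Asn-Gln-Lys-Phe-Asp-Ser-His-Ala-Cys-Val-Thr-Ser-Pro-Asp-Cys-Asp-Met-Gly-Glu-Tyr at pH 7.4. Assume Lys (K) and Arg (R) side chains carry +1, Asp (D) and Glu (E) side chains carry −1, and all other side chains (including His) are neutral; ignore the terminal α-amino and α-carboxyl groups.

Positive (K, R): Lys4, Lys10 → +2.
Negative (D, E): Glu6, Asp12, Asp21, Asp23, Glu26 → −5.
Net charge = (+2) + (−5) = −3.

-3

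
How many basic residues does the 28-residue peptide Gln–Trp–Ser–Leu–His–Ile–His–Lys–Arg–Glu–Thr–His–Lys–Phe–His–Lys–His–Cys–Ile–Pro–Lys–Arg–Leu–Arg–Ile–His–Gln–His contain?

The basic amino acids are Lys (K), Arg (R), and His (H).
Matching residues: His5, His7, Lys8, Arg9, His12, Lys13, His15, Lys16, His17, Lys21, Arg22, Arg24, His26, His28.

14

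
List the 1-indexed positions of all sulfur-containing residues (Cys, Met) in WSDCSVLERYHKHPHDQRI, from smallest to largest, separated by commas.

4

Matching residues: C4.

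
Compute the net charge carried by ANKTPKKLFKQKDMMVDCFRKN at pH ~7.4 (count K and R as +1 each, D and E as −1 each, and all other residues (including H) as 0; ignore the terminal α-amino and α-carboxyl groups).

Positive (K, R): K3, K6, K7, K10, K12, R20, K21 → +7.
Negative (D, E): D13, D17 → −2.
Net charge = (+7) + (−2) = +5.

+5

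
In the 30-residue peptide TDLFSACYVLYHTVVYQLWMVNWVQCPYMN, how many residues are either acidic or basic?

Acidic: D, E. Basic: H, K, R.
Acidic residues here: D2 (1).
Basic residues here: H12 (1).
The two groups share no amino acid, so total = 1 + 1 = 2.

2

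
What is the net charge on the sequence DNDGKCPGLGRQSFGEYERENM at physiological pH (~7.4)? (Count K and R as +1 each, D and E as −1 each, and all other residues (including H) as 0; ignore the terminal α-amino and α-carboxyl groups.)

-2

Positive (K, R): K5, R11, R19 → +3.
Negative (D, E): D1, D3, E16, E18, E20 → −5.
Net charge = (+3) + (−5) = −2.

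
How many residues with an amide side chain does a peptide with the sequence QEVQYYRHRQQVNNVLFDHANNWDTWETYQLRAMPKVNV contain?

Only N (asparagine) and Q (glutamine) carry a side-chain carboxamide.
Matching residues: Q1, Q4, Q10, Q11, N13, N14, N21, N22, Q30, N38.

10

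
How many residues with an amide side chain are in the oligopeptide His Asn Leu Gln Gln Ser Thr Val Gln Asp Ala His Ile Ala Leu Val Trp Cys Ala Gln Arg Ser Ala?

5

Only N (asparagine) and Q (glutamine) carry a side-chain carboxamide.
Matching residues: Asn2, Gln4, Gln5, Gln9, Gln20.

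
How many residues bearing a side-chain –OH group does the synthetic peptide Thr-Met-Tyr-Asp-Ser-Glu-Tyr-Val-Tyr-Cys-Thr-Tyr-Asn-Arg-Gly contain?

S, T, and Y are the three residues with a side-chain hydroxyl.
Matching residues: Thr1, Tyr3, Ser5, Tyr7, Tyr9, Thr11, Tyr12.

7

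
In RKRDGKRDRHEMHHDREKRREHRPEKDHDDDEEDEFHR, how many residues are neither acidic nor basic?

Acidic: D, E. Basic: K, R, H. All other residues are neither.
Matching residues: G5, M12, P24, F36.

4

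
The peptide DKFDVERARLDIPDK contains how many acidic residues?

5

Aspartate (D) and glutamate (E) have carboxylic-acid side chains and are the acidic amino acids.
Matching residues: D1, D4, E6, D11, D14.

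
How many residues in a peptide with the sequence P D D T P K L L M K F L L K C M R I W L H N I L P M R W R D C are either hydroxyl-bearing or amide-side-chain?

Hydroxyl-bearing: S, T, Y. Amide-side-chain: N, Q.
Hydroxyl-bearing residues here: T4 (1).
Amide-side-chain residues here: N22 (1).
The two groups share no amino acid, so total = 1 + 1 = 2.

2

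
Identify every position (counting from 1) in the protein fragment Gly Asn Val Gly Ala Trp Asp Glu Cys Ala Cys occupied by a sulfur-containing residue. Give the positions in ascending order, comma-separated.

9, 11

Matching residues: Cys9, Cys11.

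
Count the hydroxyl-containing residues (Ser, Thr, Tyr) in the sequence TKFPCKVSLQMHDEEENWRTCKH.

Matching residues: T1, S8, T20.

3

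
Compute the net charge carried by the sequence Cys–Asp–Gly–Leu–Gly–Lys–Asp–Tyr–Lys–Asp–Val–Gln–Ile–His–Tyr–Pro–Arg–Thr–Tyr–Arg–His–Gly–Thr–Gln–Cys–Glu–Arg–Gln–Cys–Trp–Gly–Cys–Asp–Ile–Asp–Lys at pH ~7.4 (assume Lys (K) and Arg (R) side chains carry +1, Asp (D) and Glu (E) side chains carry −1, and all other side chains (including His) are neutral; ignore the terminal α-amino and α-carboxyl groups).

Positive (K, R): Lys6, Lys9, Arg17, Arg20, Arg27, Lys36 → +6.
Negative (D, E): Asp2, Asp7, Asp10, Glu26, Asp33, Asp35 → −6.
Net charge = (+6) + (−6) = 0.

0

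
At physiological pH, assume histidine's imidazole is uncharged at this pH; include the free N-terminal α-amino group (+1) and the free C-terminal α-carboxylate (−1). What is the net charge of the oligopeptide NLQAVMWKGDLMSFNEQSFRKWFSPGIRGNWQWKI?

+3

The side chains ionized at physiological pH are Lys/Arg (+1) and Asp/Glu (−1); with His treated as neutral, nothing else contributes.
Positive (K, R): K8, R20, K21, R28, K34 → +5.
Negative (D, E): D10, E16 → −2.
The N-terminus (+1) and C-terminus (−1) cancel.
Net charge = (+5) + (−2) = +3.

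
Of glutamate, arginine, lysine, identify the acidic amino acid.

Aspartate (D) and glutamate (E) have carboxylic-acid side chains and are the acidic amino acids.
Of the listed options, only glutamate belongs to this group.

glutamate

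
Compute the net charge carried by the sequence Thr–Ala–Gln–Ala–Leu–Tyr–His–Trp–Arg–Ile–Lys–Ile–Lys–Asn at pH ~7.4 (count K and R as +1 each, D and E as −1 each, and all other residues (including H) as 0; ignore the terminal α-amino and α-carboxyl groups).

Positive (K, R): Arg9, Lys11, Lys13 → +3.
Negative (D, E): none → −0.
Net charge = (+3) + (−0) = +3.

+3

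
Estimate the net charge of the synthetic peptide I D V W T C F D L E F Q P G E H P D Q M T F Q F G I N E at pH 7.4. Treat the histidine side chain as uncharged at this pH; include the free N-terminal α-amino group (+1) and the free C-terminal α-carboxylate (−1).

-6

At pH ~7.4 the Lys and Arg side chains are protonated (+1), the Asp and Glu side chains are deprotonated (−1), and with His taken as neutral all other side chains carry no charge.
Positive (K, R): none → +0.
Negative (D, E): D2, D8, E10, E15, D18, E28 → −6.
The N-terminus (+1) and C-terminus (−1) cancel.
Net charge = (+0) + (−6) = −6.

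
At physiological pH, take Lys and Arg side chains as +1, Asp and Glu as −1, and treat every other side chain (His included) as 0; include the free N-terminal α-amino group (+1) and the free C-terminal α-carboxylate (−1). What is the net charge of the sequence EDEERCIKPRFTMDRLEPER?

Positive (K, R): R5, K8, R10, R15, R20 → +5.
Negative (D, E): E1, D2, E3, E4, D14, E17, E19 → −7.
The N-terminus (+1) and C-terminus (−1) cancel.
Net charge = (+5) + (−7) = −2.

-2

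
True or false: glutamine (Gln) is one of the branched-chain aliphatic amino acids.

False

The BCAAs are Val, Leu, and Ile — aliphatic side chains with a branch point.
Glutamine is not in this group.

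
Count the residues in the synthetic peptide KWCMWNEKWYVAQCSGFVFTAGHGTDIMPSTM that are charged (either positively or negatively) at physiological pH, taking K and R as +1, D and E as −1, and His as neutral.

Charged side chains at pH ~7.4: K, R (positive); D, E (negative).
Matching residues: K1, E7, K8, D26.

4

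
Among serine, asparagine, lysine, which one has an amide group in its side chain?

asparagine

The amide-side-chain residues are Asn (N) and Gln (Q).
Of the listed options, only asparagine belongs to this group.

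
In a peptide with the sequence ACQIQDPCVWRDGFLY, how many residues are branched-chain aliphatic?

3

The BCAAs are Val, Leu, and Ile — aliphatic side chains with a branch point.
Matching residues: I4, V9, L15.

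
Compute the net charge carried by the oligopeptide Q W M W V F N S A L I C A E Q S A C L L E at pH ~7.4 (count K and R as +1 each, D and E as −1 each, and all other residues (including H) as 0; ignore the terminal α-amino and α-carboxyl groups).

-2

Positive (K, R): none → +0.
Negative (D, E): E14, E21 → −2.
Net charge = (+0) + (−2) = −2.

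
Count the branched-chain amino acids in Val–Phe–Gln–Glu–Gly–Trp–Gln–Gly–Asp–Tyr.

Valine (V), leucine (L), and isoleucine (I) are the branched-chain amino acids.
Matching residues: Val1.

1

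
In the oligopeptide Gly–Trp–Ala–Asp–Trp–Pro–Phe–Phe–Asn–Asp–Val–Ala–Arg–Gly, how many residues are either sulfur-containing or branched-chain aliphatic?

1

Sulfur-containing: C, M. Branched-chain aliphatic: I, L, V.
Sulfur-containing residues here: none (0).
Branched-chain aliphatic residues here: Val11 (1).
The two groups share no amino acid, so total = 0 + 1 = 1.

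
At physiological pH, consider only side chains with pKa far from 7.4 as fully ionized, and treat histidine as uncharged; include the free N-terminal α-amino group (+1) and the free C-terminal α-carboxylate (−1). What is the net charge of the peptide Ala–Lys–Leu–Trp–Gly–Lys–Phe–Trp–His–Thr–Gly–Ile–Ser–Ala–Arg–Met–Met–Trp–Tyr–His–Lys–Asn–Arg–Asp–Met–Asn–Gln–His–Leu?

+4

At pH ~7.4 the Lys and Arg side chains are protonated (+1), the Asp and Glu side chains are deprotonated (−1), and with His taken as neutral all other side chains carry no charge.
Positive (K, R): Lys2, Lys6, Arg15, Lys21, Arg23 → +5.
Negative (D, E): Asp24 → −1.
The N-terminus (+1) and C-terminus (−1) cancel.
Net charge = (+5) + (−1) = +4.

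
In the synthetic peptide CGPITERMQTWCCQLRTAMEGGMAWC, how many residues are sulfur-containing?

7

Cysteine (C, thiol) and methionine (M, thioether) are the two sulfur-containing amino acids.
Matching residues: C1, M8, C12, C13, M19, M23, C26.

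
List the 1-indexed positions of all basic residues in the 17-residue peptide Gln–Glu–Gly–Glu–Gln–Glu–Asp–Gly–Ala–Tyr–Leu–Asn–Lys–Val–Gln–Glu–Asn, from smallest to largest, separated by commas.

13

K, R, and H are the three residues with basic side chains (ε-amine, guanidinium, and imidazole respectively).
Matching residues: Lys13.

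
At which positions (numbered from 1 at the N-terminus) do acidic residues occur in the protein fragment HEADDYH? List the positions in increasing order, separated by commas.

Aspartate (D) and glutamate (E) have carboxylic-acid side chains and are the acidic amino acids.
Matching residues: E2, D4, D5.

2, 4, 5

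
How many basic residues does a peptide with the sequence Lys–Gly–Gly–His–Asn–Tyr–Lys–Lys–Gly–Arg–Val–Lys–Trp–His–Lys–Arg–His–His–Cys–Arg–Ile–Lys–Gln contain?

13

The basic amino acids are Lys (K), Arg (R), and His (H).
Matching residues: Lys1, His4, Lys7, Lys8, Arg10, Lys12, His14, Lys15, Arg16, His17, His18, Arg20, Lys22.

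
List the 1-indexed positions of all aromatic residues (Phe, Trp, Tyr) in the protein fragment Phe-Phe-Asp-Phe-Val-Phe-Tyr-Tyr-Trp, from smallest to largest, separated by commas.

Matching residues: Phe1, Phe2, Phe4, Phe6, Tyr7, Tyr8, Trp9.

1, 2, 4, 6, 7, 8, 9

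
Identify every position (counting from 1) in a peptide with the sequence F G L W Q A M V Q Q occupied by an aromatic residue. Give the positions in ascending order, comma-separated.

F, W, and Y each carry an aromatic ring on the side chain.
Matching residues: F1, W4.

1, 4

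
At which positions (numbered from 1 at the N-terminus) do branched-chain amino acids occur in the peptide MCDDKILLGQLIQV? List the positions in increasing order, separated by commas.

6, 7, 8, 11, 12, 14

The BCAAs are Val, Leu, and Ile — aliphatic side chains with a branch point.
Matching residues: I6, L7, L8, L11, I12, V14.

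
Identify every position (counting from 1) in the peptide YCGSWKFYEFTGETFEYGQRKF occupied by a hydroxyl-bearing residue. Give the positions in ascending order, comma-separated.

1, 4, 8, 11, 14, 17

Matching residues: Y1, S4, Y8, T11, T14, Y17.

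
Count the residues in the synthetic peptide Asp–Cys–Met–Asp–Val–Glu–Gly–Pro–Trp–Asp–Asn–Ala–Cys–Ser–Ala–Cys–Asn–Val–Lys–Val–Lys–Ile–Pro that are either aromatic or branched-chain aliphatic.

Aromatic: F, W, Y. Branched-chain aliphatic: I, L, V.
Aromatic residues here: Trp9 (1).
Branched-chain aliphatic residues here: Val5, Val18, Val20, Ile22 (4).
The two groups share no amino acid, so total = 1 + 4 = 5.

5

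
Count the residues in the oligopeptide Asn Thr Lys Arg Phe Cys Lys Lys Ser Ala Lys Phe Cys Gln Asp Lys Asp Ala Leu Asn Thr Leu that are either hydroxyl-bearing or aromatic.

5

Hydroxyl-bearing: S, T, Y. Aromatic: F, W, Y.
Hydroxyl-bearing residues here: Thr2, Ser9, Thr21 (3).
Aromatic residues here: Phe5, Phe12 (2).
(Y belongs to both groups, but none appear in this sequence.) Total = 3 + 2 = 5.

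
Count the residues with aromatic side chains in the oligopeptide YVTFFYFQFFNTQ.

Phenylalanine (F), tryptophan (W), and tyrosine (Y) have aromatic ring side chains.
Matching residues: Y1, F4, F5, Y6, F7, F9, F10.

7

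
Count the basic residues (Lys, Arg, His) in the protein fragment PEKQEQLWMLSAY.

1

Matching residues: K3.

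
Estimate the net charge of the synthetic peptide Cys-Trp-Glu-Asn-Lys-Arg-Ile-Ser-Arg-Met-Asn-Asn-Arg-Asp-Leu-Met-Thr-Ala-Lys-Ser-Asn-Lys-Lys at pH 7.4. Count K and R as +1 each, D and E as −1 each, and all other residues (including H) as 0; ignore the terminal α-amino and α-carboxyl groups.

Positive (K, R): Lys5, Arg6, Arg9, Arg13, Lys19, Lys22, Lys23 → +7.
Negative (D, E): Glu3, Asp14 → −2.
Net charge = (+7) + (−2) = +5.

+5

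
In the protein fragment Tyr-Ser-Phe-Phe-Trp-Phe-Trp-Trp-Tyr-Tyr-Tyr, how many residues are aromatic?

The aromatic amino acids are Phe (F, benzyl), Trp (W, indole), and Tyr (Y, phenol).
Matching residues: Tyr1, Phe3, Phe4, Trp5, Phe6, Trp7, Trp8, Tyr9, Tyr10, Tyr11.

10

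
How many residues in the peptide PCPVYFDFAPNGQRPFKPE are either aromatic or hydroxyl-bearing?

Aromatic: F, W, Y. Hydroxyl-bearing: S, T, Y.
Aromatic residues here: Y5, F6, F8, F16 (4).
Hydroxyl-bearing residues here: Y5 (1).
Y is in both groups, so the 1 Y residue must not be double-counted.
Total = 4 + 1 − 1 = 4.

4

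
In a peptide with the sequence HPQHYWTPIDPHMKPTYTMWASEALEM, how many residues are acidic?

The acidic residues are Asp (D) and Glu (E), whose side chains end in a carboxylate group.
Matching residues: D10, E23, E26.

3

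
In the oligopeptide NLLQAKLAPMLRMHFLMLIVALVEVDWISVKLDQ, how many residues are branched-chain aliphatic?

14

V, L, and I make up the branched-chain aliphatic group.
Matching residues: L2, L3, L7, L11, L16, L18, I19, V20, L22, V23, V25, I28, V30, L32.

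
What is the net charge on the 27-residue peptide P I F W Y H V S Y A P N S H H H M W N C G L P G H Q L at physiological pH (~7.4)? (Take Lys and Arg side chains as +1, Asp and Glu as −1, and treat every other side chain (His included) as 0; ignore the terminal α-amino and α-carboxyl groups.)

Positive (K, R): none → +0.
Negative (D, E): none → −0.
Net charge = (+0) + (−0) = 0.

0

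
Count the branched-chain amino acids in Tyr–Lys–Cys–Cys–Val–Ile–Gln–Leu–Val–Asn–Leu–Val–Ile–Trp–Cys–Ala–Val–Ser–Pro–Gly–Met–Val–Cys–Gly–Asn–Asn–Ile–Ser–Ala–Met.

10

V, L, and I make up the branched-chain aliphatic group.
Matching residues: Val5, Ile6, Leu8, Val9, Leu11, Val12, Ile13, Val17, Val22, Ile27.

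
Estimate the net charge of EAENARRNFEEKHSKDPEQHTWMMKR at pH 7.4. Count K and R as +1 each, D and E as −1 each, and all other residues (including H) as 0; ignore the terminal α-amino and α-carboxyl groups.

Positive (K, R): R6, R7, K12, K15, K25, R26 → +6.
Negative (D, E): E1, E3, E10, E11, D16, E18 → −6.
Net charge = (+6) + (−6) = 0.

0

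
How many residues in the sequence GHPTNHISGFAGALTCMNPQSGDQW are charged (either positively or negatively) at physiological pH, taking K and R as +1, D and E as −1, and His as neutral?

1

Charged side chains at pH ~7.4: K, R (positive); D, E (negative).
Matching residues: D23.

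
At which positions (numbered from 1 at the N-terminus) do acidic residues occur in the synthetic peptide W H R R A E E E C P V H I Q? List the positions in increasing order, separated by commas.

6, 7, 8

Only D (aspartate) and E (glutamate) carry a side-chain carboxylic acid.
Matching residues: E6, E7, E8.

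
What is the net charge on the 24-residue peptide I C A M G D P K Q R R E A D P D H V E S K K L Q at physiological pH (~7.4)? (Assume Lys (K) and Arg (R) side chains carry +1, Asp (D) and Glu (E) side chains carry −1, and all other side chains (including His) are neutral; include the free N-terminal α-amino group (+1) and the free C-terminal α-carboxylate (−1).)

Positive (K, R): K8, R10, R11, K21, K22 → +5.
Negative (D, E): D6, E12, D14, D16, E19 → −5.
The N-terminus (+1) and C-terminus (−1) cancel.
Net charge = (+5) + (−5) = 0.

0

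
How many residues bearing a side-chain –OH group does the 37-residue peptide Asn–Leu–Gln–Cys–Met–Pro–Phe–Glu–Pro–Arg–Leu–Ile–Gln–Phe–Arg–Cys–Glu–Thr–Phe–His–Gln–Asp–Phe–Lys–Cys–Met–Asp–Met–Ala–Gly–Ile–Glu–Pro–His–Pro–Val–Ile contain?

Serine (S), threonine (T), and tyrosine (Y) each carry a hydroxyl group on the side chain.
Matching residues: Thr18.

1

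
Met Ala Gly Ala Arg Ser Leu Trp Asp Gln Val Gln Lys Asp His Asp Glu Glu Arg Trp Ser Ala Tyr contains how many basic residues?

4

The basic amino acids are Lys (K), Arg (R), and His (H).
Matching residues: Arg5, Lys13, His15, Arg19.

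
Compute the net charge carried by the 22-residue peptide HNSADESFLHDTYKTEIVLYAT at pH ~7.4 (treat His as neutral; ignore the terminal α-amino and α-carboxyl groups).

The side chains ionized at physiological pH are Lys/Arg (+1) and Asp/Glu (−1); with His treated as neutral, nothing else contributes.
Positive (K, R): K14 → +1.
Negative (D, E): D5, E6, D11, E16 → −4.
Net charge = (+1) + (−4) = −3.

-3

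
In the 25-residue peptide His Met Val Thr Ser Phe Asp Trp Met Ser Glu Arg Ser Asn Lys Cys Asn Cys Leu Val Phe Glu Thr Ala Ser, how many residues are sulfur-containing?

Only Cys (C) and Met (M) have a sulfur atom in the side chain.
Matching residues: Met2, Met9, Cys16, Cys18.

4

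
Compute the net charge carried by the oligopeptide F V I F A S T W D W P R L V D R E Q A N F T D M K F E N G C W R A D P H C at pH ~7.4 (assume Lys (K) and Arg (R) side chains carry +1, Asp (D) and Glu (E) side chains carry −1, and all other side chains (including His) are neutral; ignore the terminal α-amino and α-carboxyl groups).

Positive (K, R): R12, R16, K25, R32 → +4.
Negative (D, E): D9, D15, E17, D23, E27, D34 → −6.
Net charge = (+4) + (−6) = −2.

-2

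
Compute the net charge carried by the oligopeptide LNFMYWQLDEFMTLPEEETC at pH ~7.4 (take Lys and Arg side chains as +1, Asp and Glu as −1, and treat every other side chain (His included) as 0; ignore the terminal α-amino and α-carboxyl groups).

Positive (K, R): none → +0.
Negative (D, E): D9, E10, E16, E17, E18 → −5.
Net charge = (+0) + (−5) = −5.

-5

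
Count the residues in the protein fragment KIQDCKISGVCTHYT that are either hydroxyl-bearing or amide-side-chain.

Hydroxyl-bearing: S, T, Y. Amide-side-chain: N, Q.
Hydroxyl-bearing residues here: S8, T12, Y14, T15 (4).
Amide-side-chain residues here: Q3 (1).
The two groups share no amino acid, so total = 4 + 1 = 5.

5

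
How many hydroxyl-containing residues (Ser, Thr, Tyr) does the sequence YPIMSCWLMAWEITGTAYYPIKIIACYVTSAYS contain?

11

Matching residues: Y1, S5, T14, T16, Y18, Y19, Y27, T29, S30, Y32, S33.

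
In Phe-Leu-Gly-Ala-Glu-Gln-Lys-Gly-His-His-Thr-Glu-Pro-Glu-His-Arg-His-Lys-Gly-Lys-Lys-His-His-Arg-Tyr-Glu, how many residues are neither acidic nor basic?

10

Acidic: D, E. Basic: K, R, H. All other residues are neither.
Matching residues: Phe1, Leu2, Gly3, Ala4, Gln6, Gly8, Thr11, Pro13, Gly19, Tyr25.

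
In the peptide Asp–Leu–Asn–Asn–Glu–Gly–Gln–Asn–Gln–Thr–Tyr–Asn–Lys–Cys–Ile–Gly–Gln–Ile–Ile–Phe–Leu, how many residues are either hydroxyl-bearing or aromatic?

3

Hydroxyl-bearing: S, T, Y. Aromatic: F, W, Y.
Hydroxyl-bearing residues here: Thr10, Tyr11 (2).
Aromatic residues here: Tyr11, Phe20 (2).
Y is in both groups, so the 1 Y residue must not be double-counted.
Total = 2 + 2 − 1 = 3.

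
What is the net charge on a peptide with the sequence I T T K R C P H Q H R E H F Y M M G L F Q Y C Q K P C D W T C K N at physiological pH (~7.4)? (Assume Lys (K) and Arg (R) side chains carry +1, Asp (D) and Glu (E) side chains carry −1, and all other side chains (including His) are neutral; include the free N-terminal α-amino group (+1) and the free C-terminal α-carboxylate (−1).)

+3

Positive (K, R): K4, R5, R11, K25, K32 → +5.
Negative (D, E): E12, D28 → −2.
The N-terminus (+1) and C-terminus (−1) cancel.
Net charge = (+5) + (−2) = +3.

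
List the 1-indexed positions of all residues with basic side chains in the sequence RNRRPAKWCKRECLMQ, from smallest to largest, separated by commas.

K, R, and H are the three residues with basic side chains (ε-amine, guanidinium, and imidazole respectively).
Matching residues: R1, R3, R4, K7, K10, R11.

1, 3, 4, 7, 10, 11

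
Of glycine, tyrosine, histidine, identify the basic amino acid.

histidine

The basic amino acids are Lys (K), Arg (R), and His (H).
Of the listed options, only histidine belongs to this group.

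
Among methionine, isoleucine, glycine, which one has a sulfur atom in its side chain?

The sulfur-bearing residues are cysteine (–SH) and methionine (–S–CH₃).
Of the listed options, only methionine belongs to this group.

methionine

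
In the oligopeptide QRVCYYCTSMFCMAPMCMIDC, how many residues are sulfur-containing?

9

The sulfur-bearing residues are cysteine (–SH) and methionine (–S–CH₃).
Matching residues: C4, C7, M10, C12, M13, M16, C17, M18, C21.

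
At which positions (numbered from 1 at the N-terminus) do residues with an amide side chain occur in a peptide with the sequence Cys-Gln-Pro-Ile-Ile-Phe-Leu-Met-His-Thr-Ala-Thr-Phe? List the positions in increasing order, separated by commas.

2

Asparagine (N) and glutamine (Q) have uncharged amide side chains.
Matching residues: Gln2.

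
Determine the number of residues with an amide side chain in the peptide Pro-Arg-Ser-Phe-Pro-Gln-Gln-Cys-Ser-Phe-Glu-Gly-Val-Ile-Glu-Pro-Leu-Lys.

2

Asparagine (N) and glutamine (Q) have uncharged amide side chains.
Matching residues: Gln6, Gln7.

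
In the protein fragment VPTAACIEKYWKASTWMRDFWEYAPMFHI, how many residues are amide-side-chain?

Asparagine (N) and glutamine (Q) have uncharged amide side chains.
None of the 29 residues belong to this group.

0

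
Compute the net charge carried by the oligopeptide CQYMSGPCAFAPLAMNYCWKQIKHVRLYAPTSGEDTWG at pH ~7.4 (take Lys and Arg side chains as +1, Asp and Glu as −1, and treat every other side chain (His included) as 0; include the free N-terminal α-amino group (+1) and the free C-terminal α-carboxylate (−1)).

Positive (K, R): K20, K23, R26 → +3.
Negative (D, E): E34, D35 → −2.
The N-terminus (+1) and C-terminus (−1) cancel.
Net charge = (+3) + (−2) = +1.

+1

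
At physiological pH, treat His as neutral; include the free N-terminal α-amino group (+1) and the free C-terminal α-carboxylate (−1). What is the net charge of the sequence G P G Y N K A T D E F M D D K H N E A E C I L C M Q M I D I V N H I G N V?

-5

Near pH 7.4, K and R contribute +1 each, D and E contribute −1 each, and every other side chain (His included, as stated) is uncharged.
Positive (K, R): K6, K15 → +2.
Negative (D, E): D9, E10, D13, D14, E18, E20, D29 → −7.
The N-terminus (+1) and C-terminus (−1) cancel.
Net charge = (+2) + (−7) = −5.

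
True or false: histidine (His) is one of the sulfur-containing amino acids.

The sulfur-bearing residues are cysteine (–SH) and methionine (–S–CH₃).
Histidine is not in this group.

False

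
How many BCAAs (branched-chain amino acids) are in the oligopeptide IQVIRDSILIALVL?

9

The BCAAs are Val, Leu, and Ile — aliphatic side chains with a branch point.
Matching residues: I1, V3, I4, I8, L9, I10, L12, V13, L14.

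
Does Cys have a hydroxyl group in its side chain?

Serine (S), threonine (T), and tyrosine (Y) each carry a hydroxyl group on the side chain.
Cysteine is not in this group.

No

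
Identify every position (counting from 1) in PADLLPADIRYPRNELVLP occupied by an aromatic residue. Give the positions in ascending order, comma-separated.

11

Matching residues: Y11.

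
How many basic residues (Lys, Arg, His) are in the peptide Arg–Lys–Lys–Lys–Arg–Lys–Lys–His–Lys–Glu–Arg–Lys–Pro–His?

12

Matching residues: Arg1, Lys2, Lys3, Lys4, Arg5, Lys6, Lys7, His8, Lys9, Arg11, Lys12, His14.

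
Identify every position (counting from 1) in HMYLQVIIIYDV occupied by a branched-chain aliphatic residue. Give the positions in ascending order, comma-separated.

V, L, and I make up the branched-chain aliphatic group.
Matching residues: L4, V6, I7, I8, I9, V12.

4, 6, 7, 8, 9, 12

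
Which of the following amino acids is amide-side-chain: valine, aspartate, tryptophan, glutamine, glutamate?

glutamine

The amide-side-chain residues are Asn (N) and Gln (Q).
Of the listed options, only glutamine belongs to this group.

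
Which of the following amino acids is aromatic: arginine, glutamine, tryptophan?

tryptophan

Phenylalanine (F), tryptophan (W), and tyrosine (Y) have aromatic ring side chains.
Of the listed options, only tryptophan belongs to this group.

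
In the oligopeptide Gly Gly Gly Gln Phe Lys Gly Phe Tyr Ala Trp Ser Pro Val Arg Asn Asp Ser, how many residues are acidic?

1

Only D (aspartate) and E (glutamate) carry a side-chain carboxylic acid.
Matching residues: Asp17.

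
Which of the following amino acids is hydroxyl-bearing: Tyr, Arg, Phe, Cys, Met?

S, T, and Y are the three residues with a side-chain hydroxyl.
Of the listed options, only Tyr belongs to this group.

Tyr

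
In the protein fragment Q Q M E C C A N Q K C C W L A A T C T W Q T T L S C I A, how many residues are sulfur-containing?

Cysteine (C, thiol) and methionine (M, thioether) are the two sulfur-containing amino acids.
Matching residues: M3, C5, C6, C11, C12, C18, C26.

7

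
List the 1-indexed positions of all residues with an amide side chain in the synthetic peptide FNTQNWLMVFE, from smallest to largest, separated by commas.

2, 4, 5

The amide-side-chain residues are Asn (N) and Gln (Q).
Matching residues: N2, Q4, N5.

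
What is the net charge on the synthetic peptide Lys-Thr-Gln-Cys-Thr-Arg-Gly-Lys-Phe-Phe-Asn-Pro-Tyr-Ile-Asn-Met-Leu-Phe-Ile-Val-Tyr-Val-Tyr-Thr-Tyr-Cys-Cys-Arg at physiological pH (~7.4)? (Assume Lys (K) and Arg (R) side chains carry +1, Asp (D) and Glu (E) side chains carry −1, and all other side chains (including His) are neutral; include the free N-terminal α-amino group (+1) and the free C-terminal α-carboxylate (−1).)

Positive (K, R): Lys1, Arg6, Lys8, Arg28 → +4.
Negative (D, E): none → −0.
The N-terminus (+1) and C-terminus (−1) cancel.
Net charge = (+4) + (−0) = +4.

+4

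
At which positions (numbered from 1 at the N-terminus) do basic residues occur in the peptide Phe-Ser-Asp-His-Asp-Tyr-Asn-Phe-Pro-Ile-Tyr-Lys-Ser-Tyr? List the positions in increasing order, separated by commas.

The basic amino acids are Lys (K), Arg (R), and His (H).
Matching residues: His4, Lys12.

4, 12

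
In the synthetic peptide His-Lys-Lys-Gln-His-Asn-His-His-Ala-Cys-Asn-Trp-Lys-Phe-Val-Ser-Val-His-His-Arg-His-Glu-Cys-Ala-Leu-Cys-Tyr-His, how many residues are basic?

12

Lysine (K), arginine (R), and histidine (H) have basic, nitrogen-containing side chains.
Matching residues: His1, Lys2, Lys3, His5, His7, His8, Lys13, His18, His19, Arg20, His21, His28.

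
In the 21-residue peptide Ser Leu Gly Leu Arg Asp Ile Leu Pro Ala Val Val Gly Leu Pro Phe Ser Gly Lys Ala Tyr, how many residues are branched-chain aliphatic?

7

V, L, and I make up the branched-chain aliphatic group.
Matching residues: Leu2, Leu4, Ile7, Leu8, Val11, Val12, Leu14.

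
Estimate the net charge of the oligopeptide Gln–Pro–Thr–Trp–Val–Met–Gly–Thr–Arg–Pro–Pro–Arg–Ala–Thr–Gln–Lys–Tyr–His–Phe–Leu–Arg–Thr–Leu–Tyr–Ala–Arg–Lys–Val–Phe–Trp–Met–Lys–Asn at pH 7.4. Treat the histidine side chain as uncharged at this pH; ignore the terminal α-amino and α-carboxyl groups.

+7

At pH ~7.4 the Lys and Arg side chains are protonated (+1), the Asp and Glu side chains are deprotonated (−1), and with His taken as neutral all other side chains carry no charge.
Positive (K, R): Arg9, Arg12, Lys16, Arg21, Arg26, Lys27, Lys32 → +7.
Negative (D, E): none → −0.
Net charge = (+7) + (−0) = +7.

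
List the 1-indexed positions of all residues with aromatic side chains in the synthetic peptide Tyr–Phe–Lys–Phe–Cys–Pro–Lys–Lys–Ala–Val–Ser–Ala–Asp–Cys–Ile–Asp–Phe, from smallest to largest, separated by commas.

F, W, and Y each carry an aromatic ring on the side chain.
Matching residues: Tyr1, Phe2, Phe4, Phe17.

1, 2, 4, 17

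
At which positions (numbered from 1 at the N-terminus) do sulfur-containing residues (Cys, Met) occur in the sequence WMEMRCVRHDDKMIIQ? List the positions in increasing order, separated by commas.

Matching residues: M2, M4, C6, M13.

2, 4, 6, 13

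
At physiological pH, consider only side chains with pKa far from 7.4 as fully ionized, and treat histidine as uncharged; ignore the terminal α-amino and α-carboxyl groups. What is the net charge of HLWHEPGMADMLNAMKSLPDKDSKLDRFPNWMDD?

At pH ~7.4 the Lys and Arg side chains are protonated (+1), the Asp and Glu side chains are deprotonated (−1), and with His taken as neutral all other side chains carry no charge.
Positive (K, R): K16, K21, K24, R27 → +4.
Negative (D, E): E5, D10, D20, D22, D26, D33, D34 → −7.
Net charge = (+4) + (−7) = −3.

-3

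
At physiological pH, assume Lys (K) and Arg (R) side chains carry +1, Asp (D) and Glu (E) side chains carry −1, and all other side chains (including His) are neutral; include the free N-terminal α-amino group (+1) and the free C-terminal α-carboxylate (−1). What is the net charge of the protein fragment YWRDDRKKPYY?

+2

Positive (K, R): R3, R6, K7, K8 → +4.
Negative (D, E): D4, D5 → −2.
The N-terminus (+1) and C-terminus (−1) cancel.
Net charge = (+4) + (−2) = +2.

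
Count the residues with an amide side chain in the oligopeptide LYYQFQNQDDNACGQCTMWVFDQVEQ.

8

Only N (asparagine) and Q (glutamine) carry a side-chain carboxamide.
Matching residues: Q4, Q6, N7, Q8, N11, Q15, Q23, Q26.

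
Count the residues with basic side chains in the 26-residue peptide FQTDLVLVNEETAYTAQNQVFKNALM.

1

Lysine (K), arginine (R), and histidine (H) have basic, nitrogen-containing side chains.
Matching residues: K22.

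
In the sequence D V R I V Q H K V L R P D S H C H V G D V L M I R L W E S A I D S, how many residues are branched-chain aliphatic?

11

The BCAAs are Val, Leu, and Ile — aliphatic side chains with a branch point.
Matching residues: V2, I4, V5, V9, L10, V18, V21, L22, I24, L26, I31.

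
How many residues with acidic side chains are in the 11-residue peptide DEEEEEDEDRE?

The acidic residues are Asp (D) and Glu (E), whose side chains end in a carboxylate group.
Matching residues: D1, E2, E3, E4, E5, E6, D7, E8, D9, E11.

10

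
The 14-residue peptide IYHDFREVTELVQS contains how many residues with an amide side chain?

1

The amide-side-chain residues are Asn (N) and Gln (Q).
Matching residues: Q13.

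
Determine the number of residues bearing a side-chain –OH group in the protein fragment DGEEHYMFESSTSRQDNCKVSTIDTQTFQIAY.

S, T, and Y are the three residues with a side-chain hydroxyl.
Matching residues: Y6, S10, S11, T12, S13, S21, T22, T25, T27, Y32.

10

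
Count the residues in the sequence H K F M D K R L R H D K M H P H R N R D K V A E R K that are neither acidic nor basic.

8

Acidic: D, E. Basic: K, R, H. All other residues are neither.
Matching residues: F3, M4, L8, M13, P15, N18, V22, A23.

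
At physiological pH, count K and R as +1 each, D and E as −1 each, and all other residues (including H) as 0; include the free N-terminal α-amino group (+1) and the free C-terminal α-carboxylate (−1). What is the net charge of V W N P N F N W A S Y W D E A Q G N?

Positive (K, R): none → +0.
Negative (D, E): D13, E14 → −2.
The N-terminus (+1) and C-terminus (−1) cancel.
Net charge = (+0) + (−2) = −2.

-2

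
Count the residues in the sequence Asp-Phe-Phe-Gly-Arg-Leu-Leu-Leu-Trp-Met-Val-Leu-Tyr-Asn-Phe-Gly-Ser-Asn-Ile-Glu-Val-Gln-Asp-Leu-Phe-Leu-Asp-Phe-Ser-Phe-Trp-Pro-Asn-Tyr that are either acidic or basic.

Acidic: D, E. Basic: H, K, R.
Acidic residues here: Asp1, Glu20, Asp23, Asp27 (4).
Basic residues here: Arg5 (1).
The two groups share no amino acid, so total = 4 + 1 = 5.

5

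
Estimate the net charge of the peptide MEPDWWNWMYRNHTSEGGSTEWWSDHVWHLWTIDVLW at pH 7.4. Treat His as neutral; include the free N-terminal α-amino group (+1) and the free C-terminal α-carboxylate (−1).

-5

Near pH 7.4, K and R contribute +1 each, D and E contribute −1 each, and every other side chain (His included, as stated) is uncharged.
Positive (K, R): R11 → +1.
Negative (D, E): E2, D4, E16, E21, D25, D34 → −6.
The N-terminus (+1) and C-terminus (−1) cancel.
Net charge = (+1) + (−6) = −5.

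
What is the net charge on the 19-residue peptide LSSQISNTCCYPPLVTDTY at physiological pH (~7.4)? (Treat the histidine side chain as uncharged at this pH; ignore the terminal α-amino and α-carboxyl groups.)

At pH ~7.4 the Lys and Arg side chains are protonated (+1), the Asp and Glu side chains are deprotonated (−1), and with His taken as neutral all other side chains carry no charge.
Positive (K, R): none → +0.
Negative (D, E): D17 → −1.
Net charge = (+0) + (−1) = −1.

-1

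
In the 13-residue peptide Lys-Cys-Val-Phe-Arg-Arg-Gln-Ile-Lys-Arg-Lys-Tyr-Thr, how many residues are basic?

6

Lysine (K), arginine (R), and histidine (H) have basic, nitrogen-containing side chains.
Matching residues: Lys1, Arg5, Arg6, Lys9, Arg10, Lys11.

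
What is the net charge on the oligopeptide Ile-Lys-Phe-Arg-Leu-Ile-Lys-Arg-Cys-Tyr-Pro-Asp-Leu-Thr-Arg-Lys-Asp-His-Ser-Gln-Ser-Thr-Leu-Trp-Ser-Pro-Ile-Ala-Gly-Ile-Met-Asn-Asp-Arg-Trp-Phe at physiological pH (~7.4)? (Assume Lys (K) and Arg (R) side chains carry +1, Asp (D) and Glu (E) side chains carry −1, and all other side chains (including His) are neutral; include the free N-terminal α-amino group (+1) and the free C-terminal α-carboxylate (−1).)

Positive (K, R): Lys2, Arg4, Lys7, Arg8, Arg15, Lys16, Arg34 → +7.
Negative (D, E): Asp12, Asp17, Asp33 → −3.
The N-terminus (+1) and C-terminus (−1) cancel.
Net charge = (+7) + (−3) = +4.

+4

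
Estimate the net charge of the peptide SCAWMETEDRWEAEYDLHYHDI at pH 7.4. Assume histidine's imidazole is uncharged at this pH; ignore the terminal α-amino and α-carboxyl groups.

-6

The side chains ionized at physiological pH are Lys/Arg (+1) and Asp/Glu (−1); with His treated as neutral, nothing else contributes.
Positive (K, R): R10 → +1.
Negative (D, E): E6, E8, D9, E12, E14, D16, D21 → −7.
Net charge = (+1) + (−7) = −6.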